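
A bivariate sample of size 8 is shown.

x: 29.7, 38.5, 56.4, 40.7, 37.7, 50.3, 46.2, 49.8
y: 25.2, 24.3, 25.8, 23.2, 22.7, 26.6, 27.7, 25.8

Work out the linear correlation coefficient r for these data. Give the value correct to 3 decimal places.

n = 8, Σx = 349.3, Σy = 201.3, Σx² = 15767.65, Σy² = 5085.19, Σxy = 8841.7
nΣxy − ΣxΣy = 70733.6 − 70314.09 = 419.51
nΣx² − (Σx)² = 126141.2 − 122010.49 = 4130.71; nΣy² − (Σy)² = 40681.52 − 40521.69 = 159.83
r = 419.51 / √(4130.71 × 159.83) = 419.51 / 812.5339 ≈ 0.516

0.516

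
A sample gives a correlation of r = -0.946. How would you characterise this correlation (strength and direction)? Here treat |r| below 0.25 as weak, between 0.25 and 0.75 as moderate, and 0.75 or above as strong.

r = -0.946 < 0 so the relationship is negative.
|r| = 0.946, which falls in the strong range.

strong negative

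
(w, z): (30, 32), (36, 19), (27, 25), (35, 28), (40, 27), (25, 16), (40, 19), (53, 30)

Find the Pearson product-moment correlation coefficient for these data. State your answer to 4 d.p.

0.3343

n = 8, Σw = 286, Σz = 196, Σw² = 10784, Σz² = 5040, Σwz = 7129
nΣwz − ΣwΣz = 57032 − 56056 = 976
nΣw² − (Σw)² = 86272 − 81796 = 4476; nΣz² − (Σz)² = 40320 − 38416 = 1904
r = 976 / √(4476 × 1904) = 976 / 2919.2985 ≈ 0.3343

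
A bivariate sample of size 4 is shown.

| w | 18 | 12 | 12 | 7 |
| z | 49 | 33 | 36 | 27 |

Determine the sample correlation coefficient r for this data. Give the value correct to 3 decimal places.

n = 4, Σw = 49, Σz = 145, Σw² = 661, Σz² = 5515, Σwz = 1899
nΣwz − ΣwΣz = 7596 − 7105 = 491
nΣw² − (Σw)² = 2644 − 2401 = 243; nΣz² − (Σz)² = 22060 − 21025 = 1035
r = 491 / √(243 × 1035) = 491 / 501.5027 ≈ 0.979

0.979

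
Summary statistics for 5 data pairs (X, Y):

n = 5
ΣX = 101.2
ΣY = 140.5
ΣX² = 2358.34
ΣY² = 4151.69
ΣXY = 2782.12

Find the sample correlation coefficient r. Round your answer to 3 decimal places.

r = (nΣXY − ΣXΣY) / √[(nΣX² − (ΣX)²)(nΣY² − (ΣY)²)]
Numerator: 5×2782.12 − 101.2×140.5 = -308
Denominator: √[(11791.7 − 10241.44)(20758.45 − 19740.25)] = √[1550.26 × 1018.2] = 1256.3736
r = -308 / 1256.3736 ≈ -0.245

-0.245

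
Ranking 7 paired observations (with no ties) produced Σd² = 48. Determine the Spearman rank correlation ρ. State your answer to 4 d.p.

0.1429

ρ = 1 − 6Σd² / [n(n²−1)] = 1 − 6×48 / (7×48)
  = 1 − 288/336 = 1 − 0.85714 ≈ 0.1429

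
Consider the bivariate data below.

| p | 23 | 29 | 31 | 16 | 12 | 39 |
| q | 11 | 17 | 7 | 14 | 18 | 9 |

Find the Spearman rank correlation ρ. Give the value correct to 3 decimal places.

-0.771

Rank p: 3, 4, 5, 2, 1, 6
Rank q: 3, 5, 1, 4, 6, 2
d = rank(p) − rank(q): 0, -1, 4, -2, -5, 4; Σd² = 62
ρ = 1 − 6Σd² / [n(n²−1)] = 1 − 6×62 / (6×35) = 1 − 372/210 ≈ -0.771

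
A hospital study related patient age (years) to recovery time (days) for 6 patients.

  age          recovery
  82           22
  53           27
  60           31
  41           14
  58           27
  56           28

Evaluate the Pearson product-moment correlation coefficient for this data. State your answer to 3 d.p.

n = 6, Σx = 350, Σy = 149, Σx² = 21314, Σy² = 3883, Σxy = 8803
nΣxy − ΣxΣy = 52818 − 52150 = 668
nΣx² − (Σx)² = 127884 − 122500 = 5384; nΣy² − (Σy)² = 23298 − 22201 = 1097
r = 668 / √(5384 × 1097) = 668 / 2430.2774 ≈ 0.275

0.275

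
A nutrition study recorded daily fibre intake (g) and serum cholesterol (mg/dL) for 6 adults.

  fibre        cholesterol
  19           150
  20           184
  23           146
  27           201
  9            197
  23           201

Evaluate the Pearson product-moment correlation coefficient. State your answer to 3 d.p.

n = 6, Σx = 121, Σy = 1079, Σx² = 2629, Σy² = 197283, Σxy = 21711
nΣxy − ΣxΣy = 130266 − 130559 = -293
nΣx² − (Σx)² = 15774 − 14641 = 1133; nΣy² − (Σy)² = 1183698 − 1164241 = 19457
r = -293 / √(1133 × 19457) = -293 / 4695.1870 ≈ -0.062

-0.062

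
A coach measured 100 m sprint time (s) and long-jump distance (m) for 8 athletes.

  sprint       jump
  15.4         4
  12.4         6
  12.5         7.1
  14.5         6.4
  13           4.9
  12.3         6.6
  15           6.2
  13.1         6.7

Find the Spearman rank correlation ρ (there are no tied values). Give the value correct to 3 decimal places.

-0.405

Rank sprint: 8, 2, 3, 6, 4, 1, 7, 5
Rank jump: 1, 3, 8, 5, 2, 6, 4, 7
d = rank(sprint) − rank(jump): 7, -1, -5, 1, 2, -5, 3, -2; Σd² = 118
ρ = 1 − 6Σd² / [n(n²−1)] = 1 − 6×118 / (8×63) = 1 − 708/504 ≈ -0.405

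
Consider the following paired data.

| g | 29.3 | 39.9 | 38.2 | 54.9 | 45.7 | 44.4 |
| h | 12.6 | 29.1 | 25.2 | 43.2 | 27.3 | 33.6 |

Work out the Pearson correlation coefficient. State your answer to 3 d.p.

n = 6, Σg = 252.4, Σh = 171, Σg² = 10983.6, Σh² = 5381.1, Σgh = 7604.04
nΣgh − ΣgΣh = 45624.24 − 43160.4 = 2463.84
nΣg² − (Σg)² = 65901.6 − 63705.76 = 2195.84; nΣh² − (Σh)² = 32286.6 − 29241 = 3045.6
r = 2463.84 / √(2195.84 × 3045.6) = 2463.84 / 2586.0492 ≈ 0.953

0.953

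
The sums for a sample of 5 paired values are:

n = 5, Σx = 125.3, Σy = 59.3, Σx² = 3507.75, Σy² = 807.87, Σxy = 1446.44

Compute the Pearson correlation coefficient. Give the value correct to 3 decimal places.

-0.202

r = (nΣxy − ΣxΣy) / √[(nΣx² − (Σx)²)(nΣy² − (Σy)²)]
Numerator: 5×1446.44 − 125.3×59.3 = -198.09
Denominator: √[(17538.75 − 15700.09)(4039.35 − 3516.49)] = √[1838.66 × 522.86] = 980.4906
r = -198.09 / 980.4906 ≈ -0.202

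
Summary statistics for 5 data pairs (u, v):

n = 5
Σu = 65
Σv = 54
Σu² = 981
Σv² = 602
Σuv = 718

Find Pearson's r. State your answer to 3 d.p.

0.316

r = (nΣuv − ΣuΣv) / √[(nΣu² − (Σu)²)(nΣv² − (Σv)²)]
Numerator: 5×718 − 65×54 = 80
Denominator: √[(4905 − 4225)(3010 − 2916)] = √[680 × 94] = 252.8240
r = 80 / 252.8240 ≈ 0.316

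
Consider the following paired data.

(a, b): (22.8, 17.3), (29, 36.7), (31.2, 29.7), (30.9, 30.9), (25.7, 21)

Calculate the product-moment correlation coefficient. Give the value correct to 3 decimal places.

n = 5, Σa = 139.6, Σb = 135.6, Σa² = 3949.58, Σb² = 3924.08, Σab = 3879.89
nΣab − ΣaΣb = 19399.45 − 18929.76 = 469.69
nΣa² − (Σa)² = 19747.9 − 19488.16 = 259.74; nΣb² − (Σb)² = 19620.4 − 18387.36 = 1233.04
r = 469.69 / √(259.74 × 1233.04) = 469.69 / 565.9239 ≈ 0.830

0.830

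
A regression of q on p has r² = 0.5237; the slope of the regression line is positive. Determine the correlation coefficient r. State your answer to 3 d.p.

|r| = √0.5237 = 0.724
The association is positive, so r = 0.724.

0.724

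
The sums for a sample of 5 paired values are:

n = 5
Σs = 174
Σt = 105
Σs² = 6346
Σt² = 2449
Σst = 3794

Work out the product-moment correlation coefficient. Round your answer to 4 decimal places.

r = (nΣst − ΣsΣt) / √[(nΣs² − (Σs)²)(nΣt² − (Σt)²)]
Numerator: 5×3794 − 174×105 = 700
Denominator: √[(31730 − 30276)(12245 − 11025)] = √[1454 × 1220] = 1331.8709
r = 700 / 1331.8709 ≈ 0.5256

0.5256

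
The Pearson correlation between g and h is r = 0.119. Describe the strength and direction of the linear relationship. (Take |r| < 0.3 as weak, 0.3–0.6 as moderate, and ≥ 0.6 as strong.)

r = 0.119 > 0 so the relationship is positive.
|r| = 0.119, which falls in the weak range.

weak positive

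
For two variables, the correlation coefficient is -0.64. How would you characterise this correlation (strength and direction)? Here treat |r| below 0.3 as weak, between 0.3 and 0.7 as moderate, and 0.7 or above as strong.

moderate negative

r = -0.64 < 0 so the relationship is negative.
|r| = 0.64, which falls in the moderate range.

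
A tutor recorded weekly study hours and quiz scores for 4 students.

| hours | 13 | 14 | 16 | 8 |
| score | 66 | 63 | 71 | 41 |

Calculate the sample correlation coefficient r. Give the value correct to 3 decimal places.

0.970

n = 4, Σx = 51, Σy = 241, Σx² = 685, Σy² = 15047, Σxy = 3204
nΣxy − ΣxΣy = 12816 − 12291 = 525
nΣx² − (Σx)² = 2740 − 2601 = 139; nΣy² − (Σy)² = 60188 − 58081 = 2107
r = 525 / √(139 × 2107) = 525 / 541.1774 ≈ 0.970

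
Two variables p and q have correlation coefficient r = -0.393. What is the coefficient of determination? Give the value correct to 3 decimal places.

0.154

r² = (-0.393)² = 0.154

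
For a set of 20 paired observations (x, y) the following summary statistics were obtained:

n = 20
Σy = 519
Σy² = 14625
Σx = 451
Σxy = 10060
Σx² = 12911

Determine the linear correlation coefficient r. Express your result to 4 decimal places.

r = (nΣxy − ΣxΣy) / √[(nΣx² − (Σx)²)(nΣy² − (Σy)²)]
Numerator: 20×10060 − 451×519 = -32869
Denominator: √[(258220 − 203401)(292500 − 269361)] = √[54819 × 23139] = 35615.4017
r = -32869 / 35615.4017 ≈ -0.9229

-0.9229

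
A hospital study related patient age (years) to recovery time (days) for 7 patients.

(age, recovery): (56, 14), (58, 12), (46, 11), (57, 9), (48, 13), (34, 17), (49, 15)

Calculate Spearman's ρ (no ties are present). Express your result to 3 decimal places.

Rank age: 5, 7, 2, 6, 3, 1, 4
Rank recovery: 5, 3, 2, 1, 4, 7, 6
d = rank(age) − rank(recovery): 0, 4, 0, 5, -1, -6, -2; Σd² = 82
ρ = 1 − 6Σd² / [n(n²−1)] = 1 − 6×82 / (7×48) = 1 − 492/336 ≈ -0.464

-0.464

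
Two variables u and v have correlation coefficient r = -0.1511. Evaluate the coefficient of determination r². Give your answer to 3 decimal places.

r² = (-0.1511)² = 0.023

0.023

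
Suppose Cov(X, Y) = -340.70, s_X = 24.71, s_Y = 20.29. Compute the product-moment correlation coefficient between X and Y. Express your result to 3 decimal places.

r = Cov(X,Y) / (s_X · s_Y) = -340.70 / (24.71 × 20.29)
  = -340.70 / 501.3659 ≈ -0.680

-0.680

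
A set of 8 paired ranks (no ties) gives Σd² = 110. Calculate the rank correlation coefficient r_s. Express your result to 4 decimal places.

ρ = 1 − 6Σd² / [n(n²−1)] = 1 − 6×110 / (8×63)
  = 1 − 660/504 = 1 − 1.30952 ≈ -0.3095

-0.3095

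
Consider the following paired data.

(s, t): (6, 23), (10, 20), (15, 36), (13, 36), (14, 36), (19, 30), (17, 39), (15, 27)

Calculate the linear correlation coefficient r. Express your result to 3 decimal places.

0.617

n = 8, Σs = 109, Σt = 247, Σs² = 1601, Σt² = 7967, Σst = 3488
nΣst − ΣsΣt = 27904 − 26923 = 981
nΣs² − (Σs)² = 12808 − 11881 = 927; nΣt² − (Σt)² = 63736 − 61009 = 2727
r = 981 / √(927 × 2727) = 981 / 1589.9462 ≈ 0.617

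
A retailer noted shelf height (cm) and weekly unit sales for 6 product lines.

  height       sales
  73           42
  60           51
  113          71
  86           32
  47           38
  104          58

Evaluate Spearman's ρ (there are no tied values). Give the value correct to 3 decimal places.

Rank height: 3, 2, 6, 4, 1, 5
Rank sales: 3, 4, 6, 1, 2, 5
d = rank(height) − rank(sales): 0, -2, 0, 3, -1, 0; Σd² = 14
ρ = 1 − 6Σd² / [n(n²−1)] = 1 − 6×14 / (6×35) = 1 − 84/210 ≈ 0.600

0.600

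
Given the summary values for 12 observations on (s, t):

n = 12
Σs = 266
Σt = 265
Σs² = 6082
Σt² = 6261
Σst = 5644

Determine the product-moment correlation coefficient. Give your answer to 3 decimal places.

-0.835

r = (nΣst − ΣsΣt) / √[(nΣs² − (Σs)²)(nΣt² − (Σt)²)]
Numerator: 12×5644 − 266×265 = -2762
Denominator: √[(72984 − 70756)(75132 − 70225)] = √[2228 × 4907] = 3306.4779
r = -2762 / 3306.4779 ≈ -0.835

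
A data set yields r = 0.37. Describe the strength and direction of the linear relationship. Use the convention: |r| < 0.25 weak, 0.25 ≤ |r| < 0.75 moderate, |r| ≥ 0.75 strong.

moderate positive

r = 0.37 > 0 so the relationship is positive.
|r| = 0.37, which falls in the moderate range.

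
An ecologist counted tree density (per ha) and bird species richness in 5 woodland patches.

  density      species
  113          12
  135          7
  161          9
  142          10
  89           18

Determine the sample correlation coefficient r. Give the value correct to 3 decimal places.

n = 5, Σx = 640, Σy = 56, Σx² = 85000, Σy² = 698, Σxy = 6772
nΣxy − ΣxΣy = 33860 − 35840 = -1980
nΣx² − (Σx)² = 425000 − 409600 = 15400; nΣy² − (Σy)² = 3490 − 3136 = 354
r = -1980 / √(15400 × 354) = -1980 / 2334.8662 ≈ -0.848

-0.848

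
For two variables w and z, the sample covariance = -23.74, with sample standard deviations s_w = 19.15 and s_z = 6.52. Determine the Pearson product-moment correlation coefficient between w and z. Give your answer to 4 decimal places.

r = Cov(w,z) / (s_w · s_z) = -23.74 / (19.15 × 6.52)
  = -23.74 / 124.8580 ≈ -0.1901

-0.1901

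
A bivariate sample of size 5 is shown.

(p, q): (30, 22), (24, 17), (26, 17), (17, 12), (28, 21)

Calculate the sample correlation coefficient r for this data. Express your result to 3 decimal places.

0.972

n = 5, Σp = 125, Σq = 89, Σp² = 3225, Σq² = 1647, Σpq = 2302
nΣpq − ΣpΣq = 11510 − 11125 = 385
nΣp² − (Σp)² = 16125 − 15625 = 500; nΣq² − (Σq)² = 8235 − 7921 = 314
r = 385 / √(500 × 314) = 385 / 396.2323 ≈ 0.972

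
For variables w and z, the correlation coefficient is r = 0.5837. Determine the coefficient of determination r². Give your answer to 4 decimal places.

r² = (0.5837)² = 0.3407

0.3407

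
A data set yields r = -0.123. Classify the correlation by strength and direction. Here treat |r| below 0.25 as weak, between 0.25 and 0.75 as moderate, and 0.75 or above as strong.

weak negative

r = -0.123 < 0 so the relationship is negative.
|r| = 0.123, which falls in the weak range.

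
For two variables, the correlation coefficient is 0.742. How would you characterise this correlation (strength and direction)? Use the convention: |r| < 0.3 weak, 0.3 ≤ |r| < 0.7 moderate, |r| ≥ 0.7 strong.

strong positive

r = 0.742 > 0 so the relationship is positive.
|r| = 0.742, which falls in the strong range.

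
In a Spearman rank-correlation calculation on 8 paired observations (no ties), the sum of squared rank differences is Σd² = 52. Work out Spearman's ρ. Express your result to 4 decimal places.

0.3810

ρ = 1 − 6Σd² / [n(n²−1)] = 1 − 6×52 / (8×63)
  = 1 − 312/504 = 1 − 0.61905 ≈ 0.3810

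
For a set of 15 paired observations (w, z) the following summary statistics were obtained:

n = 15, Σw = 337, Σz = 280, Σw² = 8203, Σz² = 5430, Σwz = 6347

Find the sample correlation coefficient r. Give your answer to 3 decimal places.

0.157

r = (nΣwz − ΣwΣz) / √[(nΣw² − (Σw)²)(nΣz² − (Σz)²)]
Numerator: 15×6347 − 337×280 = 845
Denominator: √[(123045 − 113569)(81450 − 78400)] = √[9476 × 3050] = 5376.0394
r = 845 / 5376.0394 ≈ 0.157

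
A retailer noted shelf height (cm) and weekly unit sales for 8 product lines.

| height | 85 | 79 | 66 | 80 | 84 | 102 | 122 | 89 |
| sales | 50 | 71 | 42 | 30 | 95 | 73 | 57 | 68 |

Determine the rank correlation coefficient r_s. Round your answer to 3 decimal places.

0.310

Rank height: 5, 2, 1, 3, 4, 7, 8, 6
Rank sales: 3, 6, 2, 1, 8, 7, 4, 5
d = rank(height) − rank(sales): 2, -4, -1, 2, -4, 0, 4, 1; Σd² = 58
ρ = 1 − 6Σd² / [n(n²−1)] = 1 − 6×58 / (8×63) = 1 − 348/504 ≈ 0.310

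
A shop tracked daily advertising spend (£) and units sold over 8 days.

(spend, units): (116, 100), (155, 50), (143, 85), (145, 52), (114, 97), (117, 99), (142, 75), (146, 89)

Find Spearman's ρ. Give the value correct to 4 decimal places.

-0.7619

Rank spend: 2, 8, 5, 6, 1, 3, 4, 7
Rank units: 8, 1, 4, 2, 6, 7, 3, 5
d = rank(spend) − rank(units): -6, 7, 1, 4, -5, -4, 1, 2; Σd² = 148
ρ = 1 − 6Σd² / [n(n²−1)] = 1 − 6×148 / (8×63) = 1 − 888/504 ≈ -0.7619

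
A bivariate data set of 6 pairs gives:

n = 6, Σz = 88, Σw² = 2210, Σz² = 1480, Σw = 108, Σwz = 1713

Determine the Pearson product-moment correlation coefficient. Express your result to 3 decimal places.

0.575

r = (nΣwz − ΣwΣz) / √[(nΣw² − (Σw)²)(nΣz² − (Σz)²)]
Numerator: 6×1713 − 108×88 = 774
Denominator: √[(13260 − 11664)(8880 − 7744)] = √[1596 × 1136] = 1346.4977
r = 774 / 1346.4977 ≈ 0.575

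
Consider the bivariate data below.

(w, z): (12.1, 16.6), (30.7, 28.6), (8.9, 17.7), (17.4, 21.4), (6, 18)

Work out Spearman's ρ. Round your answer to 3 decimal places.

0.600

Rank w: 3, 5, 2, 4, 1
Rank z: 1, 5, 2, 4, 3
d = rank(w) − rank(z): 2, 0, 0, 0, -2; Σd² = 8
ρ = 1 − 6Σd² / [n(n²−1)] = 1 − 6×8 / (5×24) = 1 − 48/120 ≈ 0.600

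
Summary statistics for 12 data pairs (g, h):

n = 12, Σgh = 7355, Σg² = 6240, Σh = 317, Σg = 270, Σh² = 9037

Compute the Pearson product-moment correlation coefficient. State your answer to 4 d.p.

r = (nΣgh − ΣgΣh) / √[(nΣg² − (Σg)²)(nΣh² − (Σh)²)]
Numerator: 12×7355 − 270×317 = 2670
Denominator: √[(74880 − 72900)(108444 − 100489)] = √[1980 × 7955] = 3968.7404
r = 2670 / 3968.7404 ≈ 0.6728

0.6728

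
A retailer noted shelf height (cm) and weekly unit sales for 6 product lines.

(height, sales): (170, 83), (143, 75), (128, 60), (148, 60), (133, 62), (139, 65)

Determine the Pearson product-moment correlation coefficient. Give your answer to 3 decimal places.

0.800

n = 6, Σx = 861, Σy = 405, Σx² = 124647, Σy² = 27783, Σxy = 58676
nΣxy − ΣxΣy = 352056 − 348705 = 3351
nΣx² − (Σx)² = 747882 − 741321 = 6561; nΣy² − (Σy)² = 166698 − 164025 = 2673
r = 3351 / √(6561 × 2673) = 3351 / 4187.7862 ≈ 0.800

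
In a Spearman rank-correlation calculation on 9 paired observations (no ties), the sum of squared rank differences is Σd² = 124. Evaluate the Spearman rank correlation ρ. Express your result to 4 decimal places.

ρ = 1 − 6Σd² / [n(n²−1)] = 1 − 6×124 / (9×80)
  = 1 − 744/720 = 1 − 1.03333 ≈ -0.0333

-0.0333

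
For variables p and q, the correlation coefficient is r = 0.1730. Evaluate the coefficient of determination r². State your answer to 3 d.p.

0.030

r² = (0.1730)² = 0.030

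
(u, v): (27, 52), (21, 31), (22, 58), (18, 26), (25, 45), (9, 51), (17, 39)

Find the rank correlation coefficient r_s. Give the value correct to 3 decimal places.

Rank u: 7, 4, 5, 3, 6, 1, 2
Rank v: 6, 2, 7, 1, 4, 5, 3
d = rank(u) − rank(v): 1, 2, -2, 2, 2, -4, -1; Σd² = 34
ρ = 1 − 6Σd² / [n(n²−1)] = 1 − 6×34 / (7×48) = 1 − 204/336 ≈ 0.393

0.393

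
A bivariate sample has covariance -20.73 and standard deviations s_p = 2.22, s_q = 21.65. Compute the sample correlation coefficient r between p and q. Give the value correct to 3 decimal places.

r = Cov(p,q) / (s_p · s_q) = -20.73 / (2.22 × 21.65)
  = -20.73 / 48.0630 ≈ -0.431

-0.431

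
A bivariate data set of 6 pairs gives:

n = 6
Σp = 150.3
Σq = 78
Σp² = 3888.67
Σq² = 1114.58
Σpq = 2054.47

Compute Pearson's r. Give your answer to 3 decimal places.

0.902

r = (nΣpq − ΣpΣq) / √[(nΣp² − (Σp)²)(nΣq² − (Σq)²)]
Numerator: 6×2054.47 − 150.3×78 = 603.42
Denominator: √[(23332.02 − 22590.09)(6687.48 − 6084)] = √[741.93 × 603.48] = 669.1337
r = 603.42 / 669.1337 ≈ 0.902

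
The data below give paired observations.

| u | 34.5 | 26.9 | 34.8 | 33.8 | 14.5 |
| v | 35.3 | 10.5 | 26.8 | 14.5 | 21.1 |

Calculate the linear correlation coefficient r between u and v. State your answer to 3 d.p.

0.298

n = 5, Σu = 144.5, Σv = 108.2, Σu² = 4477.59, Σv² = 2730.04, Σuv = 3228.99
nΣuv − ΣuΣv = 16144.95 − 15634.9 = 510.05
nΣu² − (Σu)² = 22387.95 − 20880.25 = 1507.7; nΣv² − (Σv)² = 13650.2 − 11707.24 = 1942.96
r = 510.05 / √(1507.7 × 1942.96) = 510.05 / 1711.5492 ≈ 0.298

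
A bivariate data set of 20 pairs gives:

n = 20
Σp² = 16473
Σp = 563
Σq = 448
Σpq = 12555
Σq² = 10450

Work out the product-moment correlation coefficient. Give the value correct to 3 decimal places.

r = (nΣpq − ΣpΣq) / √[(nΣp² − (Σp)²)(nΣq² − (Σq)²)]
Numerator: 20×12555 − 563×448 = -1124
Denominator: √[(329460 − 316969)(209000 − 200704)] = √[12491 × 8296] = 10179.6530
r = -1124 / 10179.6530 ≈ -0.110

-0.110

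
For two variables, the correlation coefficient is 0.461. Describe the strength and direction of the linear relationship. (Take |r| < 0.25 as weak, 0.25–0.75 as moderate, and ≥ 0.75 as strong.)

r = 0.461 > 0 so the relationship is positive.
|r| = 0.461, which falls in the moderate range.

moderate positive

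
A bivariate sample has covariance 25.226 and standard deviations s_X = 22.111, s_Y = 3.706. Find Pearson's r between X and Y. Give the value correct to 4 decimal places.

r = Cov(X,Y) / (s_X · s_Y) = 25.226 / (22.111 × 3.706)
  = 25.226 / 81.9434 ≈ 0.3078

0.3078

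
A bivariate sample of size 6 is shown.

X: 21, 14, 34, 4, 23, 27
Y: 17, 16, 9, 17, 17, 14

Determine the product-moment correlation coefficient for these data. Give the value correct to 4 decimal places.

-0.7327

n = 6, ΣX = 123, ΣY = 90, ΣX² = 3067, ΣY² = 1400, ΣXY = 1724
nΣXY − ΣXΣY = 10344 − 11070 = -726
nΣX² − (ΣX)² = 18402 − 15129 = 3273; nΣY² − (ΣY)² = 8400 − 8100 = 300
r = -726 / √(3273 × 300) = -726 / 990.9087 ≈ -0.7327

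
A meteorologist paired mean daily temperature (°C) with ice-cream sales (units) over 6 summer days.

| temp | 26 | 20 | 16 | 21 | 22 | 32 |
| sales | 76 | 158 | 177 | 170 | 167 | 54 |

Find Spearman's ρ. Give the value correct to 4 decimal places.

Rank temp: 5, 2, 1, 3, 4, 6
Rank sales: 2, 3, 6, 5, 4, 1
d = rank(temp) − rank(sales): 3, -1, -5, -2, 0, 5; Σd² = 64
ρ = 1 − 6Σd² / [n(n²−1)] = 1 − 6×64 / (6×35) = 1 − 384/210 ≈ -0.8286

-0.8286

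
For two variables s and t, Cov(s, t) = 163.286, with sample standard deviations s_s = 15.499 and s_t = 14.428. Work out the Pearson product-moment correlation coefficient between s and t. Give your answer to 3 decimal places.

r = Cov(s,t) / (s_s · s_t) = 163.286 / (15.499 × 14.428)
  = 163.286 / 223.6196 ≈ 0.730

0.730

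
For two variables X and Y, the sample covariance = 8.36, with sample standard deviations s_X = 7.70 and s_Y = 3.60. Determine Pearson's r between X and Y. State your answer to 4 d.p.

r = Cov(X,Y) / (s_X · s_Y) = 8.36 / (7.70 × 3.60)
  = 8.36 / 27.7200 ≈ 0.3016

0.3016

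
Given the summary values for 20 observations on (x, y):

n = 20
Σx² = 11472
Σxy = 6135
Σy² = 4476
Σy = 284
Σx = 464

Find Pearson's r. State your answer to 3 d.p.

-0.811

r = (nΣxy − ΣxΣy) / √[(nΣx² − (Σx)²)(nΣy² − (Σy)²)]
Numerator: 20×6135 − 464×284 = -9076
Denominator: √[(229440 − 215296)(89520 − 80656)] = √[14144 × 8864] = 11196.9825
r = -9076 / 11196.9825 ≈ -0.811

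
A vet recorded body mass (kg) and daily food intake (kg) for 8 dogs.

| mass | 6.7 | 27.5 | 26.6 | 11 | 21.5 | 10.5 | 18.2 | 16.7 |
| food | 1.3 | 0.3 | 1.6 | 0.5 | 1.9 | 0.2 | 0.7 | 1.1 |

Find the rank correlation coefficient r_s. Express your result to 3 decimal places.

0.190

Rank mass: 1, 8, 7, 3, 6, 2, 5, 4
Rank food: 6, 2, 7, 3, 8, 1, 4, 5
d = rank(mass) − rank(food): -5, 6, 0, 0, -2, 1, 1, -1; Σd² = 68
ρ = 1 − 6Σd² / [n(n²−1)] = 1 − 6×68 / (8×63) = 1 − 408/504 ≈ 0.190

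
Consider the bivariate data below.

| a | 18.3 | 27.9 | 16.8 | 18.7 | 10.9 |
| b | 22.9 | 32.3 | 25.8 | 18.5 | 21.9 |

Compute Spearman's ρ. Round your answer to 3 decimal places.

0.300

Rank a: 3, 5, 2, 4, 1
Rank b: 3, 5, 4, 1, 2
d = rank(a) − rank(b): 0, 0, -2, 3, -1; Σd² = 14
ρ = 1 − 6Σd² / [n(n²−1)] = 1 − 6×14 / (5×24) = 1 − 84/120 ≈ 0.300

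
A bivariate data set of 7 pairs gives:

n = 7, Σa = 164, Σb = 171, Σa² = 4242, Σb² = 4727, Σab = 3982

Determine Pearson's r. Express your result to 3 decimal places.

r = (nΣab − ΣaΣb) / √[(nΣa² − (Σa)²)(nΣb² − (Σb)²)]
Numerator: 7×3982 − 164×171 = -170
Denominator: √[(29694 − 26896)(33089 − 29241)] = √[2798 × 3848] = 3281.2656
r = -170 / 3281.2656 ≈ -0.052

-0.052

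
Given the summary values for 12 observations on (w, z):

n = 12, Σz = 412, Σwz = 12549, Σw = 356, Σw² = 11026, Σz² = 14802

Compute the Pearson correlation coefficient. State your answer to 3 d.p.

0.591

r = (nΣwz − ΣwΣz) / √[(nΣw² − (Σw)²)(nΣz² − (Σz)²)]
Numerator: 12×12549 − 356×412 = 3916
Denominator: √[(132312 − 126736)(177624 − 169744)] = √[5576 × 7880] = 6628.6409
r = 3916 / 6628.6409 ≈ 0.591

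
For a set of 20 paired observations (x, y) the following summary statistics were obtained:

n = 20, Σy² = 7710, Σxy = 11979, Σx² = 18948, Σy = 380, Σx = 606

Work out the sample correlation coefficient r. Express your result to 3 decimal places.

r = (nΣxy − ΣxΣy) / √[(nΣx² − (Σx)²)(nΣy² − (Σy)²)]
Numerator: 20×11979 − 606×380 = 9300
Denominator: √[(378960 − 367236)(154200 − 144400)] = √[11724 × 9800] = 10718.9179
r = 9300 / 10718.9179 ≈ 0.868

0.868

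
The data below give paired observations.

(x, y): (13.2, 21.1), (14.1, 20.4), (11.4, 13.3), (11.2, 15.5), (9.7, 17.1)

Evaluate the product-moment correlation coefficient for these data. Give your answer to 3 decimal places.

0.675

n = 5, Σx = 59.6, Σy = 87.4, Σx² = 722.54, Σy² = 1570.92, Σxy = 1057.25
nΣxy − ΣxΣy = 5286.25 − 5209.04 = 77.21
nΣx² − (Σx)² = 3612.7 − 3552.16 = 60.54; nΣy² − (Σy)² = 7854.6 − 7638.76 = 215.84
r = 77.21 / √(60.54 × 215.84) = 77.21 / 114.3108 ≈ 0.675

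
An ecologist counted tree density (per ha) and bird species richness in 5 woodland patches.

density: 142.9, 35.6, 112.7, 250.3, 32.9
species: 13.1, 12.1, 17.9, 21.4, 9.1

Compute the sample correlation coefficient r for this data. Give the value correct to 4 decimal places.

n = 5, Σx = 574.4, Σy = 73.6, Σx² = 98121.56, Σy² = 1179.2, Σxy = 9975.89
nΣxy − ΣxΣy = 49879.45 − 42275.84 = 7603.61
nΣx² − (Σx)² = 490607.8 − 329935.36 = 160672.44; nΣy² − (Σy)² = 5896 − 5416.96 = 479.04
r = 7603.61 / √(160672.44 × 479.04) = 7603.61 / 8773.1708 ≈ 0.8667

0.8667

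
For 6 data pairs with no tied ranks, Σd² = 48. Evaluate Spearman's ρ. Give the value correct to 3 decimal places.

-0.371

ρ = 1 − 6Σd² / [n(n²−1)] = 1 − 6×48 / (6×35)
  = 1 − 288/210 = 1 − 1.3714 ≈ -0.371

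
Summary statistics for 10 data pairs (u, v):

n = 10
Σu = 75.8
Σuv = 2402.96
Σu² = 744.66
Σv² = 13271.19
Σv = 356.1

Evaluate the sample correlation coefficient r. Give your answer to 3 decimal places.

-0.935

r = (nΣuv − ΣuΣv) / √[(nΣu² − (Σu)²)(nΣv² − (Σv)²)]
Numerator: 10×2402.96 − 75.8×356.1 = -2962.78
Denominator: √[(7446.6 − 5745.64)(132711.9 − 126807.21)] = √[1700.96 × 5904.69] = 3169.1705
r = -2962.78 / 3169.1705 ≈ -0.935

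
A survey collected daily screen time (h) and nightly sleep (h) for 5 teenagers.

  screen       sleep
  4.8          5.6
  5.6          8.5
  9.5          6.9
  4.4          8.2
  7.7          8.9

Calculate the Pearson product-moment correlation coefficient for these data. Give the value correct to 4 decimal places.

n = 5, Σx = 32, Σy = 38.1, Σx² = 223.3, Σy² = 297.67, Σxy = 244.64
nΣxy − ΣxΣy = 1223.2 − 1219.2 = 4
nΣx² − (Σx)² = 1116.5 − 1024 = 92.5; nΣy² − (Σy)² = 1488.35 − 1451.61 = 36.74
r = 4 / √(92.5 × 36.74) = 4 / 58.2962 ≈ 0.0686

0.0686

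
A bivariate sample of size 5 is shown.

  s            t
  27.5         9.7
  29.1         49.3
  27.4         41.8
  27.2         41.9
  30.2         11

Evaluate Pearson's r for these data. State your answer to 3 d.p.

n = 5, Σs = 141.4, Σt = 153.7, Σs² = 4005.7, Σt² = 6148.43, Σst = 4318.58
nΣst − ΣsΣt = 21592.9 − 21733.18 = -140.28
nΣs² − (Σs)² = 20028.5 − 19993.96 = 34.54; nΣt² − (Σt)² = 30742.15 − 23623.69 = 7118.46
r = -140.28 / √(34.54 × 7118.46) = -140.28 / 495.8544 ≈ -0.283

-0.283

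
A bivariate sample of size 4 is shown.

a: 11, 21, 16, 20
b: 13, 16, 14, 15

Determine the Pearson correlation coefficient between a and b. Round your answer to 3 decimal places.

n = 4, Σa = 68, Σb = 58, Σa² = 1218, Σb² = 846, Σab = 1003
nΣab − ΣaΣb = 4012 − 3944 = 68
nΣa² − (Σa)² = 4872 − 4624 = 248; nΣb² − (Σb)² = 3384 − 3364 = 20
r = 68 / √(248 × 20) = 68 / 70.4273 ≈ 0.966

0.966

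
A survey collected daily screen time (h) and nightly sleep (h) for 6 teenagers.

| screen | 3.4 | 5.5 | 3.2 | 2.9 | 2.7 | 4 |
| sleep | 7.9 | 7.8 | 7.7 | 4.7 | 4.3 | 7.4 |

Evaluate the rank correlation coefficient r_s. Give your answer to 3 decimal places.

0.714

Rank screen: 4, 6, 3, 2, 1, 5
Rank sleep: 6, 5, 4, 2, 1, 3
d = rank(screen) − rank(sleep): -2, 1, -1, 0, 0, 2; Σd² = 10
ρ = 1 − 6Σd² / [n(n²−1)] = 1 − 6×10 / (6×35) = 1 − 60/210 ≈ 0.714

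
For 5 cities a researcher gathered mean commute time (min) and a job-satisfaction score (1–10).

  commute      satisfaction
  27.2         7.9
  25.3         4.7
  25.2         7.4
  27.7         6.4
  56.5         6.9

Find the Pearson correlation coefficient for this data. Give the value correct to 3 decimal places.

n = 5, Σx = 161.9, Σy = 33.3, Σx² = 5974.51, Σy² = 227.83, Σxy = 1087.4
nΣxy − ΣxΣy = 5437 − 5391.27 = 45.73
nΣx² − (Σx)² = 29872.55 − 26211.61 = 3660.94; nΣy² − (Σy)² = 1139.15 − 1108.89 = 30.26
r = 45.73 / √(3660.94 × 30.26) = 45.73 / 332.8364 ≈ 0.137

0.137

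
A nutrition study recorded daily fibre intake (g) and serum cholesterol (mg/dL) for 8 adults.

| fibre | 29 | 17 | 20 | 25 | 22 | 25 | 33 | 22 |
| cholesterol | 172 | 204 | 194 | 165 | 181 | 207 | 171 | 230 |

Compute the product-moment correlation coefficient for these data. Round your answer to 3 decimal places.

-0.561

n = 8, Σx = 193, Σy = 1524, Σx² = 4837, Σy² = 293812, Σxy = 36321
nΣxy − ΣxΣy = 290568 − 294132 = -3564
nΣx² − (Σx)² = 38696 − 37249 = 1447; nΣy² − (Σy)² = 2350496 − 2322576 = 27920
r = -3564 / √(1447 × 27920) = -3564 / 6356.1183 ≈ -0.561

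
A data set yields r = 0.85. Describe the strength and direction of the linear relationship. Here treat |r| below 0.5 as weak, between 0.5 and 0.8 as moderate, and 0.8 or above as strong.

strong positive

r = 0.85 > 0 so the relationship is positive.
|r| = 0.85, which falls in the strong range.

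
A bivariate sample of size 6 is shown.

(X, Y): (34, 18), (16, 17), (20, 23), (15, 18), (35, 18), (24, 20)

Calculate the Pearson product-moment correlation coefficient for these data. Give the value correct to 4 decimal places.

n = 6, ΣX = 144, ΣY = 114, ΣX² = 3838, ΣY² = 2190, ΣXY = 2724
nΣXY − ΣXΣY = 16344 − 16416 = -72
nΣX² − (ΣX)² = 23028 − 20736 = 2292; nΣY² − (ΣY)² = 13140 − 12996 = 144
r = -72 / √(2292 × 144) = -72 / 574.4980 ≈ -0.1253

-0.1253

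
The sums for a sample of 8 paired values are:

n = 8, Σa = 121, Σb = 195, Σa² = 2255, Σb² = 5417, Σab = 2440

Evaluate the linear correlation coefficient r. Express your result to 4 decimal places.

r = (nΣab − ΣaΣb) / √[(nΣa² − (Σa)²)(nΣb² − (Σb)²)]
Numerator: 8×2440 − 121×195 = -4075
Denominator: √[(18040 − 14641)(43336 − 38025)] = √[3399 × 5311] = 4248.7750
r = -4075 / 4248.7750 ≈ -0.9591

-0.9591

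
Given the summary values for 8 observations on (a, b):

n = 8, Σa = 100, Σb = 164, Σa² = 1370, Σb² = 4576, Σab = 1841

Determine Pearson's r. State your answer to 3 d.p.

r = (nΣab − ΣaΣb) / √[(nΣa² − (Σa)²)(nΣb² − (Σb)²)]
Numerator: 8×1841 − 100×164 = -1672
Denominator: √[(10960 − 10000)(36608 − 26896)] = √[960 × 9712] = 3053.4440
r = -1672 / 3053.4440 ≈ -0.548

-0.548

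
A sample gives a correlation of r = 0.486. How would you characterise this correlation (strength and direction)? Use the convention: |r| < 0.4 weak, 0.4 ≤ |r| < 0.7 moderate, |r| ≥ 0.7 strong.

r = 0.486 > 0 so the relationship is positive.
|r| = 0.486, which falls in the moderate range.

moderate positive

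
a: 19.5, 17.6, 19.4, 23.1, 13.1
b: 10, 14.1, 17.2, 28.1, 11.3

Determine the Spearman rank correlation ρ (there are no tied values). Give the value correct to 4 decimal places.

Rank a: 4, 2, 3, 5, 1
Rank b: 1, 3, 4, 5, 2
d = rank(a) − rank(b): 3, -1, -1, 0, -1; Σd² = 12
ρ = 1 − 6Σd² / [n(n²−1)] = 1 − 6×12 / (5×24) = 1 − 72/120 ≈ 0.4000

0.4000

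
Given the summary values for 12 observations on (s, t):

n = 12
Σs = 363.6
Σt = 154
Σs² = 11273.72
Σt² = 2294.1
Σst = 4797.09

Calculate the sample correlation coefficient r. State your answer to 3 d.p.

r = (nΣst − ΣsΣt) / √[(nΣs² − (Σs)²)(nΣt² − (Σt)²)]
Numerator: 12×4797.09 − 363.6×154 = 1570.68
Denominator: √[(135284.64 − 132204.96)(27529.2 − 23716)] = √[3079.68 × 3813.2] = 3426.8697
r = 1570.68 / 3426.8697 ≈ 0.458

0.458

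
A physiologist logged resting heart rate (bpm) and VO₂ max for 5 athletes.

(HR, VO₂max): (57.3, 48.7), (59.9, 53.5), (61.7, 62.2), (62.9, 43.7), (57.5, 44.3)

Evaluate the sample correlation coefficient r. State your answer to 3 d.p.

0.266

n = 5, Σx = 299.3, Σy = 252.4, Σx² = 17940.85, Σy² = 12974.96, Σxy = 15128.88
nΣxy − ΣxΣy = 75644.4 − 75543.32 = 101.08
nΣx² − (Σx)² = 89704.25 − 89580.49 = 123.76; nΣy² − (Σy)² = 64874.8 − 63705.76 = 1169.04
r = 101.08 / √(123.76 × 1169.04) = 101.08 / 380.3688 ≈ 0.266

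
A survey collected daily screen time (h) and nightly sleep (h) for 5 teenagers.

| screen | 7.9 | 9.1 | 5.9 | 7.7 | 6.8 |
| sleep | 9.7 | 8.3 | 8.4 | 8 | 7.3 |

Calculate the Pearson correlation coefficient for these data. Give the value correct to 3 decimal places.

n = 5, Σx = 37.4, Σy = 41.7, Σx² = 285.56, Σy² = 350.83, Σxy = 312.96
nΣxy − ΣxΣy = 1564.8 − 1559.58 = 5.22
nΣx² − (Σx)² = 1427.8 − 1398.76 = 29.04; nΣy² − (Σy)² = 1754.15 − 1738.89 = 15.26
r = 5.22 / √(29.04 × 15.26) = 5.22 / 21.0511 ≈ 0.248

0.248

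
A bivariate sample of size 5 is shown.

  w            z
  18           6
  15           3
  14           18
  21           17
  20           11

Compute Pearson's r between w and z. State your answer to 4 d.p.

0.1740

n = 5, Σw = 88, Σz = 55, Σw² = 1586, Σz² = 779, Σwz = 982
nΣwz − ΣwΣz = 4910 − 4840 = 70
nΣw² − (Σw)² = 7930 − 7744 = 186; nΣz² − (Σz)² = 3895 − 3025 = 870
r = 70 / √(186 × 870) = 70 / 402.2686 ≈ 0.1740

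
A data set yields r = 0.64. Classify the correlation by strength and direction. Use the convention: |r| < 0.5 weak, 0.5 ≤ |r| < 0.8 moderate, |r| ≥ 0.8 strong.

r = 0.64 > 0 so the relationship is positive.
|r| = 0.64, which falls in the moderate range.

moderate positive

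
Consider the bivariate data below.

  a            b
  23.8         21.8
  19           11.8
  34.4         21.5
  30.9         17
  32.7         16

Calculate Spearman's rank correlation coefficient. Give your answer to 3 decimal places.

0.300

Rank a: 2, 1, 5, 3, 4
Rank b: 5, 1, 4, 3, 2
d = rank(a) − rank(b): -3, 0, 1, 0, 2; Σd² = 14
ρ = 1 − 6Σd² / [n(n²−1)] = 1 − 6×14 / (5×24) = 1 − 84/120 ≈ 0.300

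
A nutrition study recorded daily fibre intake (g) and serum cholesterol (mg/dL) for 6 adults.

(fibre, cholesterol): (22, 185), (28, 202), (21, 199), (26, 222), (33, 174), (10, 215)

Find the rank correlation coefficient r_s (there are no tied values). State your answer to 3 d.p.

-0.371

Rank fibre: 3, 5, 2, 4, 6, 1
Rank cholesterol: 2, 4, 3, 6, 1, 5
d = rank(fibre) − rank(cholesterol): 1, 1, -1, -2, 5, -4; Σd² = 48
ρ = 1 − 6Σd² / [n(n²−1)] = 1 − 6×48 / (6×35) = 1 − 288/210 ≈ -0.371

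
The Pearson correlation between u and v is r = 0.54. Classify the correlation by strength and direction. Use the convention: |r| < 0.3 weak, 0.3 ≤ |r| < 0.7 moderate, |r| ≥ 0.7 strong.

moderate positive

r = 0.54 > 0 so the relationship is positive.
|r| = 0.54, which falls in the moderate range.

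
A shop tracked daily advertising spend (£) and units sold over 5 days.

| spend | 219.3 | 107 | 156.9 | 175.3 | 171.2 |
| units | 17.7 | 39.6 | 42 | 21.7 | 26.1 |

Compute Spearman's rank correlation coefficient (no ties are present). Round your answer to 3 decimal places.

-0.900

Rank spend: 5, 1, 2, 4, 3
Rank units: 1, 4, 5, 2, 3
d = rank(spend) − rank(units): 4, -3, -3, 2, 0; Σd² = 38
ρ = 1 − 6Σd² / [n(n²−1)] = 1 − 6×38 / (5×24) = 1 − 228/120 ≈ -0.900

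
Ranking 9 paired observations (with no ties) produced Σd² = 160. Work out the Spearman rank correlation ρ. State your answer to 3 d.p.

ρ = 1 − 6Σd² / [n(n²−1)] = 1 − 6×160 / (9×80)
  = 1 − 960/720 = 1 − 1.3333 ≈ -0.333

-0.333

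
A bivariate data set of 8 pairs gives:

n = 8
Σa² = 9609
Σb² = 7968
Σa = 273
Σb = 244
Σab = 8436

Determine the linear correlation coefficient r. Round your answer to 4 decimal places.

r = (nΣab − ΣaΣb) / √[(nΣa² − (Σa)²)(nΣb² − (Σb)²)]
Numerator: 8×8436 − 273×244 = 876
Denominator: √[(76872 − 74529)(63744 − 59536)] = √[2343 × 4208] = 3139.9592
r = 876 / 3139.9592 ≈ 0.2790

0.2790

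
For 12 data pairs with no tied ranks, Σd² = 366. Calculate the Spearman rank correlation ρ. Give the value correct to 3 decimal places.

-0.280

ρ = 1 − 6Σd² / [n(n²−1)] = 1 − 6×366 / (12×143)
  = 1 − 2196/1716 = 1 − 1.2797 ≈ -0.280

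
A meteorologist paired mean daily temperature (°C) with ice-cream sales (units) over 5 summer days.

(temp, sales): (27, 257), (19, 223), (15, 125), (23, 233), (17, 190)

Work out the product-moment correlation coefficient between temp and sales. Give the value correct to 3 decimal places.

0.889

n = 5, Σx = 101, Σy = 1028, Σx² = 2133, Σy² = 221792, Σxy = 21640
nΣxy − ΣxΣy = 108200 − 103828 = 4372
nΣx² − (Σx)² = 10665 − 10201 = 464; nΣy² − (Σy)² = 1108960 − 1056784 = 52176
r = 4372 / √(464 × 52176) = 4372 / 4920.3317 ≈ 0.889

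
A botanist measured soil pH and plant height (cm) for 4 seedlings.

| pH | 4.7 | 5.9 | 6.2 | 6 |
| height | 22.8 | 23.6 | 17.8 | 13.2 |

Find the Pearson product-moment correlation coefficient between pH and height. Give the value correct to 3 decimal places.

n = 4, Σx = 22.8, Σy = 77.4, Σx² = 131.34, Σy² = 1567.88, Σxy = 435.96
nΣxy − ΣxΣy = 1743.84 − 1764.72 = -20.88
nΣx² − (Σx)² = 525.36 − 519.84 = 5.52; nΣy² − (Σy)² = 6271.52 − 5990.76 = 280.76
r = -20.88 / √(5.52 × 280.76) = -20.88 / 39.3674 ≈ -0.530

-0.530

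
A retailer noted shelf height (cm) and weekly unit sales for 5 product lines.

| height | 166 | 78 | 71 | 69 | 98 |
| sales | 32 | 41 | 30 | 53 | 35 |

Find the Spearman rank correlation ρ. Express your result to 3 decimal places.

-0.400

Rank height: 5, 3, 2, 1, 4
Rank sales: 2, 4, 1, 5, 3
d = rank(height) − rank(sales): 3, -1, 1, -4, 1; Σd² = 28
ρ = 1 − 6Σd² / [n(n²−1)] = 1 − 6×28 / (5×24) = 1 − 168/120 ≈ -0.400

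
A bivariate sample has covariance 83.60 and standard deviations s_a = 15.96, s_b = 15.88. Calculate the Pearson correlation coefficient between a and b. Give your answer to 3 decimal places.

r = Cov(a,b) / (s_a · s_b) = 83.60 / (15.96 × 15.88)
  = 83.60 / 253.4448 ≈ 0.330

0.330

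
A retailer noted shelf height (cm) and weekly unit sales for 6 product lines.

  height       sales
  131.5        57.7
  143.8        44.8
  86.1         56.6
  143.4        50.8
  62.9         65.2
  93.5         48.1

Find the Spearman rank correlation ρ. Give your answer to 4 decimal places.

Rank height: 4, 6, 2, 5, 1, 3
Rank sales: 5, 1, 4, 3, 6, 2
d = rank(height) − rank(sales): -1, 5, -2, 2, -5, 1; Σd² = 60
ρ = 1 − 6Σd² / [n(n²−1)] = 1 − 6×60 / (6×35) = 1 − 360/210 ≈ -0.7143

-0.7143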